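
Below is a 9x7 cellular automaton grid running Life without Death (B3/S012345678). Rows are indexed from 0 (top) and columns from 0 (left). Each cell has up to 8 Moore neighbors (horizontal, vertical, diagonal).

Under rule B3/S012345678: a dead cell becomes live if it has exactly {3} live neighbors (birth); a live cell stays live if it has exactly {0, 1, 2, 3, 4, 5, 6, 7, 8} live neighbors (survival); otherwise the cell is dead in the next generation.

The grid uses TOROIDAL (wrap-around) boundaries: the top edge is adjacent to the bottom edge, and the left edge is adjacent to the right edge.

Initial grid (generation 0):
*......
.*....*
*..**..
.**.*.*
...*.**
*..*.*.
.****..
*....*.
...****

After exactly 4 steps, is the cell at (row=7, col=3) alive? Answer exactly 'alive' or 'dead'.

Answer: dead

Derivation:
Simulating step by step:
Generation 0 (given above): 26 live cells
Generation 1: 34 live cells
*...*..
.*....*
*..**.*
.**.*.*
.*.*.**
**.*.*.
******.
**...*.
*..****
Generation 2: 38 live cells
**.**..
.*.**.*
*..**.*
.**.*.*
.*.*.**
**.*.*.
******.
**...*.
*..****
Generation 3: 38 live cells
**.**..
.*.**.*
*..**.*
.**.*.*
.*.*.**
**.*.*.
******.
**...*.
*..****
Generation 4: 38 live cells
**.**..
.*.**.*
*..**.*
.**.*.*
.*.*.**
**.*.*.
******.
**...*.
*..****

Cell (7,3) at generation 4: 0 -> dead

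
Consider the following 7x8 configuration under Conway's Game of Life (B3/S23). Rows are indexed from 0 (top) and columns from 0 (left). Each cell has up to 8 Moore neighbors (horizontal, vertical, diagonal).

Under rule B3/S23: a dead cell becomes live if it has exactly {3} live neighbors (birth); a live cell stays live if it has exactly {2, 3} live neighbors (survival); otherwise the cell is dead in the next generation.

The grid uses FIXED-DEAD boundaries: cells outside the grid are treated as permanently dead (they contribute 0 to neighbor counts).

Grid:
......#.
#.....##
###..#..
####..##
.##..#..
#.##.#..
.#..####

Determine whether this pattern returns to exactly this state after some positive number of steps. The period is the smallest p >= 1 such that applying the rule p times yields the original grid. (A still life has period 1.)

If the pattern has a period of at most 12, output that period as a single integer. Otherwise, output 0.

Simulating and comparing each generation to the original:
Gen 0 (original, given above): 26 live cells
Gen 1: 21 live cells, differs from original
Gen 2: 20 live cells, differs from original
Gen 3: 23 live cells, differs from original
Gen 4: 15 live cells, differs from original
Gen 5: 14 live cells, differs from original
Gen 6: 15 live cells, differs from original
Gen 7: 17 live cells, differs from original
Gen 8: 14 live cells, differs from original
Gen 9: 11 live cells, differs from original
Gen 10: 13 live cells, differs from original
Gen 11: 9 live cells, differs from original
Gen 12: 3 live cells, differs from original
No period found within 12 steps.

Answer: 0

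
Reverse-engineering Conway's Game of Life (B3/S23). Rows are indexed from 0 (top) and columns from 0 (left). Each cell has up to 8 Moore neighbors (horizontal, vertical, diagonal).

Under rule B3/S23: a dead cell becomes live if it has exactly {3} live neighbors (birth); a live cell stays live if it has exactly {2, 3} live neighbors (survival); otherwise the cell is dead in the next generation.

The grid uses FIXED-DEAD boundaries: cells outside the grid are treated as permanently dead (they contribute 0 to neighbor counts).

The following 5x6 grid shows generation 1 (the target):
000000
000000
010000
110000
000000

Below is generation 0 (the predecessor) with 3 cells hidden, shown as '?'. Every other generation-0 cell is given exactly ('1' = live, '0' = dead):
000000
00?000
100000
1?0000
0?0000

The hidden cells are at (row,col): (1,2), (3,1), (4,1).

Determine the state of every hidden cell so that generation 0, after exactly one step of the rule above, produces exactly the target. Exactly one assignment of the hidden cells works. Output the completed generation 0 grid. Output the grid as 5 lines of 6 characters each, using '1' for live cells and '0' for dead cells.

Answer: 000000
001000
100000
100000
010000

Derivation:
Hidden generation-0 cells (in order): (1,2), (3,1), (4,1).
A hidden cell only influences target cells in its own 3x3 neighborhood. Try each of the 2^3 = 8 assignments, step the completed generation 0 forward once under B3/S23, and compare with the target:
  (1,2)=0 (3,1)=0 (4,1)=0 -> step gives (2,1)='0' but target has '1' -> reject
  (1,2)=0 (3,1)=0 (4,1)=1 -> step gives (2,1)='0' but target has '1' -> reject
  (1,2)=0 (3,1)=1 (4,1)=0 -> step gives (2,0)='1' but target has '0' -> reject
  (1,2)=0 (3,1)=1 (4,1)=1 -> step gives (2,0)='1' but target has '0' -> reject
  (1,2)=1 (3,1)=0 (4,1)=0 -> step gives (3,0)='0' but target has '1' -> reject
  (1,2)=1 (3,1)=0 (4,1)=1 -> step reproduces the target at every cell -> ACCEPT
  (1,2)=1 (3,1)=1 (4,1)=0 -> step gives (2,0)='1' but target has '0' -> reject
  (1,2)=1 (3,1)=1 (4,1)=1 -> step gives (2,0)='1' but target has '0' -> reject
Unique solution: (1,2)=live, (3,1)=dead, (4,1)=live.
Check: live-neighbor counts of every cell in the completed generation 0:
011100
120100
131100
231000
211000
Applying B3/S23 to generation 0 with these counts gives:
000000
000000
010000
110000
000000
which matches the target exactly.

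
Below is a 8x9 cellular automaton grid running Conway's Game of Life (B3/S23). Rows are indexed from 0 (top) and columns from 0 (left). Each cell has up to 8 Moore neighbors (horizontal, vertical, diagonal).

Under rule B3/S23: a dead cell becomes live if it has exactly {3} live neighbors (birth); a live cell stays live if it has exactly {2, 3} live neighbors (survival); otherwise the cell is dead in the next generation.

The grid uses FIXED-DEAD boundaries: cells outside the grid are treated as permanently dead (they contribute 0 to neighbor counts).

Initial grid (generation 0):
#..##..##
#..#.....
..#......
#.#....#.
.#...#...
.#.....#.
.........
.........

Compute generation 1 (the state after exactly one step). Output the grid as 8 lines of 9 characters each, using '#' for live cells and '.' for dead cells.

Answer: ...##....
.####....
..##.....
..#......
###...#..
.........
.........
.........

Derivation:
Simulating step by step:
Generation 0 (given above): 15 live cells
Generation 1: 13 live cells
(generation 1 grid is the final answer)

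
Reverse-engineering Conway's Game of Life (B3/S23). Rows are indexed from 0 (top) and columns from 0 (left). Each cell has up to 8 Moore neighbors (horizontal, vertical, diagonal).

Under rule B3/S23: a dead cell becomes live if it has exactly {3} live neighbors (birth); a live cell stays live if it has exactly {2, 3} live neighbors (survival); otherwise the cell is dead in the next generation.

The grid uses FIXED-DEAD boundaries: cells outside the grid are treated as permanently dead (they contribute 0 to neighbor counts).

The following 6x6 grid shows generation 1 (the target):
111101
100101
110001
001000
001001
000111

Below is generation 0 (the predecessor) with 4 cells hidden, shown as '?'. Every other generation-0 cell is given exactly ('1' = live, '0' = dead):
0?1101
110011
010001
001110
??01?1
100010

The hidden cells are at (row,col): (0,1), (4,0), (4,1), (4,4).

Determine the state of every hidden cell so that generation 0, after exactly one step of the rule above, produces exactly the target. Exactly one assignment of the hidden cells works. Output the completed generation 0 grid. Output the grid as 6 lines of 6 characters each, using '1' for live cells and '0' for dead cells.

Hidden generation-0 cells (in order): (0,1), (4,0), (4,1), (4,4).
A hidden cell only influences target cells in its own 3x3 neighborhood. Try each of the 2^4 = 16 assignments, step the completed generation 0 forward once under B3/S23, and compare with the target:
  (0,1)=0 (4,0)=0 (4,1)=0 (4,4)=0 -> step gives (0,0)='0' but target has '1' -> reject
  (0,1)=0 (4,0)=0 (4,1)=0 (4,4)=1 -> step gives (0,0)='0' but target has '1' -> reject
  (0,1)=0 (4,0)=0 (4,1)=1 (4,4)=0 -> step gives (0,0)='0' but target has '1' -> reject
  (0,1)=0 (4,0)=0 (4,1)=1 (4,4)=1 -> step gives (0,0)='0' but target has '1' -> reject
  (0,1)=0 (4,0)=1 (4,1)=0 (4,4)=0 -> step gives (0,0)='0' but target has '1' -> reject
  (0,1)=0 (4,0)=1 (4,1)=0 (4,4)=1 -> step gives (0,0)='0' but target has '1' -> reject
  (0,1)=0 (4,0)=1 (4,1)=1 (4,4)=0 -> step gives (0,0)='0' but target has '1' -> reject
  (0,1)=0 (4,0)=1 (4,1)=1 (4,4)=1 -> step gives (0,0)='0' but target has '1' -> reject
  (0,1)=1 (4,0)=0 (4,1)=0 (4,4)=0 -> step gives (3,3)='1' but target has '0' -> reject
  (0,1)=1 (4,0)=0 (4,1)=0 (4,4)=1 -> step reproduces the target at every cell -> ACCEPT
  (0,1)=1 (4,0)=0 (4,1)=1 (4,4)=0 -> step gives (3,1)='1' but target has '0' -> reject
  (0,1)=1 (4,0)=0 (4,1)=1 (4,4)=1 -> step gives (3,1)='1' but target has '0' -> reject
  (0,1)=1 (4,0)=1 (4,1)=0 (4,4)=0 -> step gives (3,1)='1' but target has '0' -> reject
  (0,1)=1 (4,0)=1 (4,1)=0 (4,4)=1 -> step gives (3,1)='1' but target has '0' -> reject
  (0,1)=1 (4,0)=1 (4,1)=1 (4,4)=0 -> step gives (3,0)='1' but target has '0' -> reject
  (0,1)=1 (4,0)=1 (4,1)=1 (4,4)=1 -> step gives (3,0)='1' but target has '0' -> reject
Unique solution: (0,1)=live, (4,0)=dead, (4,1)=dead, (4,4)=live.
Check: live-neighbor counts of every cell in the completed generation 0:
333242
345343
334453
123454
123553
011333
Applying B3/S23 to generation 0 with these counts gives:
111101
100101
110001
001000
001001
000111
which matches the target exactly.

Answer: 011101
110011
010001
001110
000111
100010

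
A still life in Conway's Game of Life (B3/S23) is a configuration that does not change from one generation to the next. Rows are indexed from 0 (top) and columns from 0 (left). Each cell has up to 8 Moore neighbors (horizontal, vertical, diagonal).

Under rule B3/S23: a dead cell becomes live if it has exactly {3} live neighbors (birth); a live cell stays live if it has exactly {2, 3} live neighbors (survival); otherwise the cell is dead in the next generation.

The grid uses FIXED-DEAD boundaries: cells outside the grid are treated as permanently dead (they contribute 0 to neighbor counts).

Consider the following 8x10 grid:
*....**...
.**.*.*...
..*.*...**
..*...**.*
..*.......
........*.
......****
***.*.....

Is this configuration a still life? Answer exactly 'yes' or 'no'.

Answer: no

Derivation:
Compute generation 1 and compare to generation 0 (given above):
Generation 1:
.*...**...
.**.*.**..
..*...*.**
.**....*.*
.......**.
........**
.*.....***
.*.....**.
Cell (0,0) differs: gen0=1 vs gen1=0 -> NOT a still life.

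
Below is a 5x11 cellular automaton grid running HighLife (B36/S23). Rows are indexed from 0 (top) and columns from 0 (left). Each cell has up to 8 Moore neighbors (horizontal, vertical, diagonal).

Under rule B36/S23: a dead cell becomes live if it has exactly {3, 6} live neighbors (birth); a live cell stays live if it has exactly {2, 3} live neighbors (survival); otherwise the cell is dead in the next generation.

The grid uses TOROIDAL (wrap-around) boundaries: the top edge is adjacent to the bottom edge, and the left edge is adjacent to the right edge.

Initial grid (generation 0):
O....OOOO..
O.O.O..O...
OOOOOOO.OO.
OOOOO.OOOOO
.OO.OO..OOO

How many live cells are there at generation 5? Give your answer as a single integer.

Answer: 19

Derivation:
Simulating step by step:
Generation 0 (given above): 35 live cells
Generation 1: 12 live cells
O.O........
OOO..OO..O.
.......O..O
...........
O.....O....
Generation 2: 13 live cells
OOO..OO....
O.O...O....
OO....O...O
...........
.O.........
Generation 3: 14 live cells
O.O..OO....
..O...OO...
OO........O
.O.........
OOO........
Generation 4: 19 live cells
OOOO.OOO...
..O..OOO..O
OOO........
O.........O
O.O........
Generation 5: 19 live cells
O..OOO.O..O
....OO.O..O
..O...O....
.OO.......O
.OOO..O....
Population at generation 5: 19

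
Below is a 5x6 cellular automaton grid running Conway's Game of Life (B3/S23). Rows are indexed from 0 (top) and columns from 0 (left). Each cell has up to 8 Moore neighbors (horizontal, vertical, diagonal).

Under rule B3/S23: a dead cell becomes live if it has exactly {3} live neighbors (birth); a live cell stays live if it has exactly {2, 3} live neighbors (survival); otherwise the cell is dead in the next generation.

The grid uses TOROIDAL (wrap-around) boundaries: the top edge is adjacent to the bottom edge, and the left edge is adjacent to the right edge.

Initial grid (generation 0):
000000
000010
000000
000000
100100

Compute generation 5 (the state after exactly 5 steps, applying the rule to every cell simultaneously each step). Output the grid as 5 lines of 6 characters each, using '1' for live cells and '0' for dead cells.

Simulating step by step:
Generation 0 (given above): 3 live cells
Generation 1: 0 live cells
000000
000000
000000
000000
000000
Generation 2: 0 live cells
000000
000000
000000
000000
000000
Generation 3: 0 live cells
000000
000000
000000
000000
000000
Generation 4: 0 live cells
000000
000000
000000
000000
000000
Generation 5: 0 live cells
(generation 5 grid is the final answer)

Answer: 000000
000000
000000
000000
000000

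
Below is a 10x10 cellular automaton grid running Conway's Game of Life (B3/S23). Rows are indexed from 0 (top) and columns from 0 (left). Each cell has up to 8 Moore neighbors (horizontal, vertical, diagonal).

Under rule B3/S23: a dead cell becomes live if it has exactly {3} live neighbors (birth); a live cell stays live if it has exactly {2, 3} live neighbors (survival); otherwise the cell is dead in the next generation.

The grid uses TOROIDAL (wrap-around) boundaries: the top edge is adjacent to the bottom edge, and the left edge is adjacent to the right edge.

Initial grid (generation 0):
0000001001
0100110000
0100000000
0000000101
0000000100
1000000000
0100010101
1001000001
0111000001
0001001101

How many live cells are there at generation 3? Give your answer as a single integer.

Simulating step by step:
Generation 0 (given above): 25 live cells
Generation 1: 27 live cells
1000101110
1000010000
1000000000
0000000010
0000000010
1000001010
0100000011
0001100001
0101100001
0001001101
Generation 2: 24 live cells
1000100010
1100011100
0000000001
0000000001
0000000010
1000000010
0000000110
0001100001
0000010001
0011001001
Generation 3: 33 live cells
1011100010
1100011110
0000001011
0000000011
0000000010
0000000010
0000000110
0000100001
1010010011
1001110011
Population at generation 3: 33

Answer: 33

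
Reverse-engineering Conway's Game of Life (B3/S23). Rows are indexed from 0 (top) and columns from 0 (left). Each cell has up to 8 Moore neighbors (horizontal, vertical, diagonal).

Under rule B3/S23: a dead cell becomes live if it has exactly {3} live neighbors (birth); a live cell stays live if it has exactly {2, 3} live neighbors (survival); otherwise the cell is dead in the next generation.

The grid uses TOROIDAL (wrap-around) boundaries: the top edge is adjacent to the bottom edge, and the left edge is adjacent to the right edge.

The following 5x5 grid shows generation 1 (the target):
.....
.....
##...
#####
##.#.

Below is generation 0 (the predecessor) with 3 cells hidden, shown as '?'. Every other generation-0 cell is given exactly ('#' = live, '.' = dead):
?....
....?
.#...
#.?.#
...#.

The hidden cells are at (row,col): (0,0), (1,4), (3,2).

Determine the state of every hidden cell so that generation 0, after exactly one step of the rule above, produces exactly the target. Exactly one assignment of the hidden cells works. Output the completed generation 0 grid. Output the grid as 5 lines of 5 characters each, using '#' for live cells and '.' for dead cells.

Answer: #....
.....
.#...
#.#.#
...#.

Derivation:
Hidden generation-0 cells (in order): (0,0), (1,4), (3,2).
A hidden cell only influences target cells in its own 3x3 neighborhood. Try each of the 2^3 = 8 assignments, step the completed generation 0 forward once under B3/S23, and compare with the target:
  (0,0)=. (1,4)=. (3,2)=. -> step gives (2,1)='.' but target has '#' -> reject
  (0,0)=. (1,4)=. (3,2)=# -> step gives (4,0)='.' but target has '#' -> reject
  (0,0)=. (1,4)=# (3,2)=. -> step gives (2,0)='.' but target has '#' -> reject
  (0,0)=. (1,4)=# (3,2)=# -> step gives (2,0)='.' but target has '#' -> reject
  (0,0)=# (1,4)=. (3,2)=. -> step gives (2,1)='.' but target has '#' -> reject
  (0,0)=# (1,4)=. (3,2)=# -> step reproduces the target at every cell -> ACCEPT
  (0,0)=# (1,4)=# (3,2)=. -> step gives (0,4)='#' but target has '.' -> reject
  (0,0)=# (1,4)=# (3,2)=# -> step gives (0,4)='#' but target has '.' -> reject
Unique solution: (0,0)=live, (1,4)=dead, (3,2)=live.
Check: live-neighbor counts of every cell in the completed generation 0:
01112
22101
32222
23232
33224
Applying B3/S23 to generation 0 with these counts gives:
.....
.....
##...
#####
##.#.
which matches the target exactly.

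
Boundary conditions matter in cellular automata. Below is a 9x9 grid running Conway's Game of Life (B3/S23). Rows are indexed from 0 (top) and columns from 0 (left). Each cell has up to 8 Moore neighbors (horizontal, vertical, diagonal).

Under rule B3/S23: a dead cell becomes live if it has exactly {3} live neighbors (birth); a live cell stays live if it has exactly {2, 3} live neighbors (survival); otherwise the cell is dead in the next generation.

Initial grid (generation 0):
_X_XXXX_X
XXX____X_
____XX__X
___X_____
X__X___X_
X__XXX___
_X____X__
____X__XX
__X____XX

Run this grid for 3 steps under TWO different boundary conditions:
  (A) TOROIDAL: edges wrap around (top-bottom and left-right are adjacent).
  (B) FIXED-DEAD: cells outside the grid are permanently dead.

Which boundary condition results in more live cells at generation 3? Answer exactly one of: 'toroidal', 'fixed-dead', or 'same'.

Under TOROIDAL boundary, generation 3:
__XX____X
X__X____X
X________
X_____X__
_____X__X
____XXX__
_____XX__
__XXXXXX_
XX_X___X_
Population = 26

Under FIXED-DEAD boundary, generation 3:
____XXX_X
___X____X
_________
_________
_____X___
__X_XXX__
__X__X___
________X
_______XX
Population = 16

Comparison: toroidal=26, fixed-dead=16 -> toroidal

Answer: toroidal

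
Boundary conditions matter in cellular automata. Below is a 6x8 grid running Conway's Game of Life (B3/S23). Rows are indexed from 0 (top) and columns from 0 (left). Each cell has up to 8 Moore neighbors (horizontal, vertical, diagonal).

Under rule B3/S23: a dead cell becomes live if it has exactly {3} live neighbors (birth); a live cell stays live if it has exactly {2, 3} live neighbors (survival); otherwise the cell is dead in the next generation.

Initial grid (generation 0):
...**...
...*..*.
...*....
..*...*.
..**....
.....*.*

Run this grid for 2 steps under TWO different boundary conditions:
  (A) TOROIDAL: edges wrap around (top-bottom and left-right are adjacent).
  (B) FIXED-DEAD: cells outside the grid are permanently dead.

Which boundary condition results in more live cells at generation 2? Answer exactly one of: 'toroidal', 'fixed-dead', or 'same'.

Under TOROIDAL boundary, generation 2:
....**..
.....*..
.*......
.*......
.***....
..*...*.
Population = 10

Under FIXED-DEAD boundary, generation 2:
..***...
........
.*......
.*......
..**....
........
Population = 7

Comparison: toroidal=10, fixed-dead=7 -> toroidal

Answer: toroidal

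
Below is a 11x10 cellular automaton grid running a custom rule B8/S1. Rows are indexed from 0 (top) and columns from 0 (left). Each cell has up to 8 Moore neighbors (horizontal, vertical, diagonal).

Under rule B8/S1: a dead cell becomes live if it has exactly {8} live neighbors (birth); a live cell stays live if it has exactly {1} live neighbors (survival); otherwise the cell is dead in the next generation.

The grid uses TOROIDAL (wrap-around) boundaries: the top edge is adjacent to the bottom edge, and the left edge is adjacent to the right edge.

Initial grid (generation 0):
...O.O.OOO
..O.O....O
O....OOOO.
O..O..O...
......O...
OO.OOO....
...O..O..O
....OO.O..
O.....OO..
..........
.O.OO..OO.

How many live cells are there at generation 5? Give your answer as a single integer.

Answer: 0

Derivation:
Simulating step by step:
Generation 0 (given above): 36 live cells
Generation 1: 4 live cells
..........
..O.......
..........
O.........
..........
.O........
.........O
..........
..........
..........
..........
Generation 2: 0 live cells
..........
..........
..........
..........
..........
..........
..........
..........
..........
..........
..........
Generation 3: 0 live cells
..........
..........
..........
..........
..........
..........
..........
..........
..........
..........
..........
Generation 4: 0 live cells
..........
..........
..........
..........
..........
..........
..........
..........
..........
..........
..........
Generation 5: 0 live cells
..........
..........
..........
..........
..........
..........
..........
..........
..........
..........
..........
Population at generation 5: 0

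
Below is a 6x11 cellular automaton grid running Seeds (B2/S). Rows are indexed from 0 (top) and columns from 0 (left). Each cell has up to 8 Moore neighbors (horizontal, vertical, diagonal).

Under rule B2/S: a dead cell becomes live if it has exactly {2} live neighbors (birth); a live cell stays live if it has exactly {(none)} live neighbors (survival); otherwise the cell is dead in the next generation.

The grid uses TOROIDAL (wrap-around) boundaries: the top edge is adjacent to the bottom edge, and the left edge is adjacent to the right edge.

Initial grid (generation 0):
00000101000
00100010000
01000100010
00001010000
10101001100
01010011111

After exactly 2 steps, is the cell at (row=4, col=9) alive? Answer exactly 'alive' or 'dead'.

Answer: alive

Derivation:
Simulating step by step:
Generation 0 (given above): 21 live cells
Generation 1: 17 live cells
11011000001
01001001100
00111001000
10100000011
00000000000
00000000000
Generation 2: 19 live cells
00000101110
00000010011
00000110000
00001000100
11000000010
01111000001

Cell (4,9) at generation 2: 1 -> alive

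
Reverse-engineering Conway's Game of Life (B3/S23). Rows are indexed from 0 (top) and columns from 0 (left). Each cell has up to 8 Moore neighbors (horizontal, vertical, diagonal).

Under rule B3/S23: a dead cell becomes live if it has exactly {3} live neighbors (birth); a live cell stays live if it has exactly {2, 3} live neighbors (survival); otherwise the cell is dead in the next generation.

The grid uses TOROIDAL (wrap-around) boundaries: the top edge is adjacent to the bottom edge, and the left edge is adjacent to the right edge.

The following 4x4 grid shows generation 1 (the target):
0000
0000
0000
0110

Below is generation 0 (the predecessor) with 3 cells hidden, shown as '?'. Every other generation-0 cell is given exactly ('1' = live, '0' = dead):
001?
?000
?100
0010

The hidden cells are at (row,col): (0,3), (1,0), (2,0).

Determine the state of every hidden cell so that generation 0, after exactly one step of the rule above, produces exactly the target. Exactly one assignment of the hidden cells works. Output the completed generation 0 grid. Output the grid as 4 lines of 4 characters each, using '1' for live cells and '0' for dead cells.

Hidden generation-0 cells (in order): (0,3), (1,0), (2,0).
A hidden cell only influences target cells in its own 3x3 neighborhood. Try each of the 2^3 = 8 assignments, step the completed generation 0 forward once under B3/S23, and compare with the target:
  (0,3)=0 (1,0)=0 (2,0)=0 -> step reproduces the target at every cell -> ACCEPT
  (0,3)=0 (1,0)=0 (2,0)=1 -> step gives (1,1)='1' but target has '0' -> reject
  (0,3)=0 (1,0)=1 (2,0)=0 -> step gives (0,1)='1' but target has '0' -> reject
  (0,3)=0 (1,0)=1 (2,0)=1 -> step gives (0,1)='1' but target has '0' -> reject
  (0,3)=1 (1,0)=0 (2,0)=0 -> step gives (0,2)='1' but target has '0' -> reject
  (0,3)=1 (1,0)=0 (2,0)=1 -> step gives (0,2)='1' but target has '0' -> reject
  (0,3)=1 (1,0)=1 (2,0)=0 -> step gives (0,1)='1' but target has '0' -> reject
  (0,3)=1 (1,0)=1 (2,0)=1 -> step gives (0,1)='1' but target has '0' -> reject
Unique solution: (0,3)=dead, (1,0)=dead, (2,0)=dead.
Check: live-neighbor counts of every cell in the completed generation 0:
0212
1221
1121
1322
Applying B3/S23 to generation 0 with these counts gives:
0000
0000
0000
0110
which matches the target exactly.

Answer: 0010
0000
0100
0010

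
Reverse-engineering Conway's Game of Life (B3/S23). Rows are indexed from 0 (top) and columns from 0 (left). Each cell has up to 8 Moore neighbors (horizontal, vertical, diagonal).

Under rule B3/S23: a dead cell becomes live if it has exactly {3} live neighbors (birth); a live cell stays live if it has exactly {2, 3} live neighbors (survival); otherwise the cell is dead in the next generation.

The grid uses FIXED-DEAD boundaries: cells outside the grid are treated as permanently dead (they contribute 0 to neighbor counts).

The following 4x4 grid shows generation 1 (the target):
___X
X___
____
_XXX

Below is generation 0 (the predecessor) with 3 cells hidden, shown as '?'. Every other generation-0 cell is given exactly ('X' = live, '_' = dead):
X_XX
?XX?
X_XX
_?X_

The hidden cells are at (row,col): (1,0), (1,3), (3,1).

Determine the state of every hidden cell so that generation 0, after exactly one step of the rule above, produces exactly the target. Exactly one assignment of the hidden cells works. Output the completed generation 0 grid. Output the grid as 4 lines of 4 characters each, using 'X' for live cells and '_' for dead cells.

Hidden generation-0 cells (in order): (1,0), (1,3), (3,1).
A hidden cell only influences target cells in its own 3x3 neighborhood. Try each of the 2^3 = 8 assignments, step the completed generation 0 forward once under B3/S23, and compare with the target:
  (1,0)=_ (1,3)=_ (3,1)=_ -> step gives (0,2)='X' but target has '_' -> reject
  (1,0)=_ (1,3)=_ (3,1)=X -> step gives (0,2)='X' but target has '_' -> reject
  (1,0)=_ (1,3)=X (3,1)=_ -> step reproduces the target at every cell -> ACCEPT
  (1,0)=_ (1,3)=X (3,1)=X -> step gives (2,0)='X' but target has '_' -> reject
  (1,0)=X (1,3)=_ (3,1)=_ -> step gives (0,0)='X' but target has '_' -> reject
  (1,0)=X (1,3)=_ (3,1)=X -> step gives (0,0)='X' but target has '_' -> reject
  (1,0)=X (1,3)=X (3,1)=_ -> step gives (0,0)='X' but target has '_' -> reject
  (1,0)=X (1,3)=X (3,1)=X -> step gives (0,0)='X' but target has '_' -> reject
Unique solution: (1,0)=dead, (1,3)=live, (3,1)=dead.
Check: live-neighbor counts of every cell in the completed generation 0:
1443
3565
1554
1323
Applying B3/S23 to generation 0 with these counts gives:
___X
X___
____
_XXX
which matches the target exactly.

Answer: X_XX
_XXX
X_XX
__X_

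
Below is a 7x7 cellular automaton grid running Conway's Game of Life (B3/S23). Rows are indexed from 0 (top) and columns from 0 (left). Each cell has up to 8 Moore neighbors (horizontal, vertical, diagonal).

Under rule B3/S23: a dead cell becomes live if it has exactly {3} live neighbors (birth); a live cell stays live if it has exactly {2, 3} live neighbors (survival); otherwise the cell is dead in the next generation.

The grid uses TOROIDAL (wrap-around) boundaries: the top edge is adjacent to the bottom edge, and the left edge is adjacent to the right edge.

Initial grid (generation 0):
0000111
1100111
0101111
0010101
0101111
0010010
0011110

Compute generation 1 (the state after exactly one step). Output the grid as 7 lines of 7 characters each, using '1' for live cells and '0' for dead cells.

Answer: 0110000
0110000
0100000
0100000
1100001
0100000
0010000

Derivation:
Simulating step by step:
Generation 0 (given above): 27 live cells
Generation 1: 11 live cells
(generation 1 grid is the final answer)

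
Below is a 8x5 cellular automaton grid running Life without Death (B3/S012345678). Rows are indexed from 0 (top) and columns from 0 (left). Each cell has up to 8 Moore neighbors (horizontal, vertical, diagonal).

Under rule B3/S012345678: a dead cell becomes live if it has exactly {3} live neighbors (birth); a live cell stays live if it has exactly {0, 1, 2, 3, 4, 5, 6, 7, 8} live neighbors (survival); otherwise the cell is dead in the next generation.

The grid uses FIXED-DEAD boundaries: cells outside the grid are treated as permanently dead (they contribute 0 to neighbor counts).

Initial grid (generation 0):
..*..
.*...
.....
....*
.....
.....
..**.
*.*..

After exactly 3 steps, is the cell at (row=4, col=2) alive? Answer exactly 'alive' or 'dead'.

Simulating step by step:
Generation 0 (given above): 7 live cells
Generation 1: 10 live cells
..*..
.*...
.....
....*
.....
.....
.***.
****.
Generation 2: 12 live cells
..*..
.*...
.....
....*
.....
..*..
****.
****.
Generation 3: 13 live cells
..*..
.*...
.....
....*
.....
..**.
****.
****.

Cell (4,2) at generation 3: 0 -> dead

Answer: dead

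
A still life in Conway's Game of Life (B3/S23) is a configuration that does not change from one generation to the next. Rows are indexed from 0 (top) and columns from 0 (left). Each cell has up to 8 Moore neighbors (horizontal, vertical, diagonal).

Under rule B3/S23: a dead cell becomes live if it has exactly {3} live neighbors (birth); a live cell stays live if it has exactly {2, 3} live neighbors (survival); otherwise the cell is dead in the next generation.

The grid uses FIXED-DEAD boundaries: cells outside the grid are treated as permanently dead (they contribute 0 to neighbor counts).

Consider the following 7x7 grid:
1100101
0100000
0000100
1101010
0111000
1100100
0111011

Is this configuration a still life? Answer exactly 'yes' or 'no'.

Compute generation 1 and compare to generation 0 (given above):
Generation 1:
1100000
1100010
1110100
1101000
0001000
1000110
1111110
Cell (0,4) differs: gen0=1 vs gen1=0 -> NOT a still life.

Answer: no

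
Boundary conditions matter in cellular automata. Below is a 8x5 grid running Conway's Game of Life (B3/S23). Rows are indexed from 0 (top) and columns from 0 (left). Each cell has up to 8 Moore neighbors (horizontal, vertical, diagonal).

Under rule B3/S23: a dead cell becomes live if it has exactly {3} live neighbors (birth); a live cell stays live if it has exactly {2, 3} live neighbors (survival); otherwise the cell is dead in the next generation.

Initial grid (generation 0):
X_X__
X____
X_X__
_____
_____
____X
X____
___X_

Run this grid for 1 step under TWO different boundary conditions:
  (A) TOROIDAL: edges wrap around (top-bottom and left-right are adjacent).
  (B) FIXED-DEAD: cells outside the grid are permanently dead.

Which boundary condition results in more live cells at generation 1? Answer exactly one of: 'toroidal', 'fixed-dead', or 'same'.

Under TOROIDAL boundary, generation 1:
_X__X
X___X
_X___
_____
_____
_____
____X
_X__X
Population = 8

Under FIXED-DEAD boundary, generation 1:
_X___
X____
_X___
_____
_____
_____
_____
_____
Population = 3

Comparison: toroidal=8, fixed-dead=3 -> toroidal

Answer: toroidal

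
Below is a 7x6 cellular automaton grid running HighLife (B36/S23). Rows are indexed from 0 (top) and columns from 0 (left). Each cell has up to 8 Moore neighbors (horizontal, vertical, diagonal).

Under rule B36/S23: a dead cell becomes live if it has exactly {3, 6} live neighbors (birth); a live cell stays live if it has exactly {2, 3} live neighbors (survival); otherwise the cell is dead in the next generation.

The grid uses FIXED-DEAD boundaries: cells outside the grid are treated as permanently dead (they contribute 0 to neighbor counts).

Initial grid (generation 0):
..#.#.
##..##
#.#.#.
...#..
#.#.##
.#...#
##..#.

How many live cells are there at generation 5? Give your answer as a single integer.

Simulating step by step:
Generation 0 (given above): 19 live cells
Generation 1: 24 live cells
.#.###
#.#.##
#.#.##
..#..#
.#####
..##.#
##....
Generation 2: 16 live cells
.###.#
#.##..
..#...
...##.
.#...#
#....#
.##...
Generation 3: 14 live cells
.#.##.
....#.
.##.#.
..###.
.....#
#.#...
.#....
Generation 4: 19 live cells
...##.
.#..##
.#####
.##.##
.##.#.
.#....
.#....
Generation 5: 12 live cells
...###
.#.#..
#.....
#.....
#...##
##....
......
Population at generation 5: 12

Answer: 12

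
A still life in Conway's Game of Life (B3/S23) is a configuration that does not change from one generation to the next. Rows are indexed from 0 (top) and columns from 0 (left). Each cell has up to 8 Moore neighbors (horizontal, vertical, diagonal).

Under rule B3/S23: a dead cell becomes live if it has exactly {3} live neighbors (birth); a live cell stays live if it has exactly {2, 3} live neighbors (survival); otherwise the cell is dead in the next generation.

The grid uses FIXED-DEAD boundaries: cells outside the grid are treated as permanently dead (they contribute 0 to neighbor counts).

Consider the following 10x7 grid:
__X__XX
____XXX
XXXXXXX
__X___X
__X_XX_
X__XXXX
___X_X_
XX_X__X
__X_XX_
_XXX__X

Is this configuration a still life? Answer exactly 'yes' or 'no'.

Compute generation 1 and compare to generation 0 (given above):
Generation 1:
____X_X
_______
_XX____
______X
_XX____
__X___X
XX_X___
_X_X__X
X___XXX
_XXXXX_
Cell (0,2) differs: gen0=1 vs gen1=0 -> NOT a still life.

Answer: no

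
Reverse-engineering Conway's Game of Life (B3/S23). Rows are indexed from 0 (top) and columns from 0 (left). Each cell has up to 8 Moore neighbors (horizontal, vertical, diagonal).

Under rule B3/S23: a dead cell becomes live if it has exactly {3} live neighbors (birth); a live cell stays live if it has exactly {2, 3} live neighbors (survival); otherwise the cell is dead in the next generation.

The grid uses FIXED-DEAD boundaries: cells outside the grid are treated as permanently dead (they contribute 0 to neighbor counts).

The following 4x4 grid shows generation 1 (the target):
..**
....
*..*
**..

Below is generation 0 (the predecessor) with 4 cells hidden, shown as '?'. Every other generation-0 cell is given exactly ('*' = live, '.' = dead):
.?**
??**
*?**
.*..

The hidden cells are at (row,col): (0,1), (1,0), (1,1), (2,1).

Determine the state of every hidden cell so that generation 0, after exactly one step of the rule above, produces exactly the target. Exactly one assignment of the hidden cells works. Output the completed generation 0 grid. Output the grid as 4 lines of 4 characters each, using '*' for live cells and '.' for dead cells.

Hidden generation-0 cells (in order): (0,1), (1,0), (1,1), (2,1).
A hidden cell only influences target cells in its own 3x3 neighborhood. Try each of the 2^4 = 16 assignments, step the completed generation 0 forward once under B3/S23, and compare with the target:
  (0,1)=. (1,0)=. (1,1)=. (2,1)=. -> step gives (2,0)='.' but target has '*' -> reject
  (0,1)=. (1,0)=. (1,1)=. (2,1)=* -> step reproduces the target at every cell -> ACCEPT
  (0,1)=. (1,0)=. (1,1)=* (2,1)=. -> step gives (0,1)='*' but target has '.' -> reject
  (0,1)=. (1,0)=. (1,1)=* (2,1)=* -> step gives (0,1)='*' but target has '.' -> reject
  (0,1)=. (1,0)=* (1,1)=. (2,1)=. -> step gives (0,1)='*' but target has '.' -> reject
  (0,1)=. (1,0)=* (1,1)=. (2,1)=* -> step gives (0,1)='*' but target has '.' -> reject
  (0,1)=. (1,0)=* (1,1)=* (2,1)=. -> step gives (0,2)='.' but target has '*' -> reject
  (0,1)=. (1,0)=* (1,1)=* (2,1)=* -> step gives (0,2)='.' but target has '*' -> reject
  (0,1)=* (1,0)=. (1,1)=. (2,1)=. -> step gives (0,1)='*' but target has '.' -> reject
  (0,1)=* (1,0)=. (1,1)=. (2,1)=* -> step gives (0,1)='*' but target has '.' -> reject
  (0,1)=* (1,0)=. (1,1)=* (2,1)=. -> step gives (0,1)='*' but target has '.' -> reject
  (0,1)=* (1,0)=. (1,1)=* (2,1)=* -> step gives (0,1)='*' but target has '.' -> reject
  (0,1)=* (1,0)=* (1,1)=. (2,1)=. -> step gives (0,1)='*' but target has '.' -> reject
  (0,1)=* (1,0)=* (1,1)=. (2,1)=* -> step gives (0,1)='*' but target has '.' -> reject
  (0,1)=* (1,0)=* (1,1)=* (2,1)=. -> step gives (0,0)='*' but target has '.' -> reject
  (0,1)=* (1,0)=* (1,1)=* (2,1)=* -> step gives (0,0)='*' but target has '.' -> reject
Unique solution: (0,1)=dead, (1,0)=dead, (1,1)=dead, (2,1)=live.
Check: live-neighbor counts of every cell in the completed generation 0:
0233
2565
2453
3342
Applying B3/S23 to generation 0 with these counts gives:
..**
....
*..*
**..
which matches the target exactly.

Answer: ..**
..**
****
.*..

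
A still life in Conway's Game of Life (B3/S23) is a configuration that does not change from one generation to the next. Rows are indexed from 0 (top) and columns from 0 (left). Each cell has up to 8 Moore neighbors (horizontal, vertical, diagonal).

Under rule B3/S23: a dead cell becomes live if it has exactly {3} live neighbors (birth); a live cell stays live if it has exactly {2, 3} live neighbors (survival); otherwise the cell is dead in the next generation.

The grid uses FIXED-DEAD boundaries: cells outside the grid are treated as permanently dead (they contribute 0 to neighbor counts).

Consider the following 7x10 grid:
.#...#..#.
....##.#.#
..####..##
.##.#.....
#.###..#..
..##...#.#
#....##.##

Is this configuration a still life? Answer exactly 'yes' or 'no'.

Answer: no

Derivation:
Compute generation 1 and compare to generation 0 (given above):
Generation 1:
....###.#.
..#....#.#
.##...#.##
........#.
....#...#.
..#..#.#.#
......####
Cell (0,1) differs: gen0=1 vs gen1=0 -> NOT a still life.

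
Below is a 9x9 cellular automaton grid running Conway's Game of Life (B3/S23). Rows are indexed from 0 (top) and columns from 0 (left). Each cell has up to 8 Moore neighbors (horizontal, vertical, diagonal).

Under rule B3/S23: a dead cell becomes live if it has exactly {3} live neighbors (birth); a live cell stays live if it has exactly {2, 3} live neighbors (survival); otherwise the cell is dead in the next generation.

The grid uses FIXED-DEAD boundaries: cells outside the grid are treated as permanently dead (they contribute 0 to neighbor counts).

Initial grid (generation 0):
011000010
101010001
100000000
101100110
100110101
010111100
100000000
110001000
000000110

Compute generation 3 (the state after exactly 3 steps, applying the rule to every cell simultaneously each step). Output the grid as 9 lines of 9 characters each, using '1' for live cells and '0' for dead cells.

Answer: 000000000
110000000
100101010
100111010
100000000
011111110
100100000
000011010
000000100

Derivation:
Simulating step by step:
Generation 0 (given above): 29 live cells
Generation 1: 30 live cells
011100000
101100000
101000010
101111110
100000000
111100110
101000100
110000100
000000100
Generation 2: 27 live cells
010100000
100000000
100001010
101111110
100000000
101100110
000101100
110001110
000000000
Generation 3: 25 live cells
(generation 3 grid is the final answer)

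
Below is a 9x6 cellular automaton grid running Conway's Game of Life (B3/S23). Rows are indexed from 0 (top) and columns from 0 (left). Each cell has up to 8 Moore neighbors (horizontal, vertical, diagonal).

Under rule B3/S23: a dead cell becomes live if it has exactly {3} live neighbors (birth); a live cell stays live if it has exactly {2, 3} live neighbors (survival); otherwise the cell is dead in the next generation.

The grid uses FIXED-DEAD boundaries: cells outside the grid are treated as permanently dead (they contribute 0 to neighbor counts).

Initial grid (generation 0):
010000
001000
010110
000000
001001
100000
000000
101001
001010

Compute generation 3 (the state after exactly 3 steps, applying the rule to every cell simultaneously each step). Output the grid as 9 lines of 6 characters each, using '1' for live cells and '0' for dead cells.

Simulating step by step:
Generation 0 (given above): 13 live cells
Generation 1: 13 live cells
000000
011100
001100
001110
000000
000000
010000
010100
010100
Generation 2: 9 live cells
001000
010100
000000
001010
000100
000000
001000
110000
000000
Generation 3: 8 live cells
(generation 3 grid is the final answer)

Answer: 001000
001000
001100
000100
000100
000000
010000
010000
000000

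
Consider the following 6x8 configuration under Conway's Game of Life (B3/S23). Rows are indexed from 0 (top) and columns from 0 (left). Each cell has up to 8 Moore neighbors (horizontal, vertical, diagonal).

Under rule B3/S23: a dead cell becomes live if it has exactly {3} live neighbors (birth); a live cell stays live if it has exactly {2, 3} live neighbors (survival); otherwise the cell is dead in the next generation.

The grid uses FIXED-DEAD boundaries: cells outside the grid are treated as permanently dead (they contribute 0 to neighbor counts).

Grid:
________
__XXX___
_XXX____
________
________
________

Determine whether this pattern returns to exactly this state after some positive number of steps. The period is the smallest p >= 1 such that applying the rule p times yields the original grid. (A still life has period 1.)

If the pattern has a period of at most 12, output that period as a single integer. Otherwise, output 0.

Simulating and comparing each generation to the original:
Gen 0 (original, given above): 6 live cells
Gen 1: 6 live cells, differs from original
Gen 2: 6 live cells, MATCHES original -> period = 2

Answer: 2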